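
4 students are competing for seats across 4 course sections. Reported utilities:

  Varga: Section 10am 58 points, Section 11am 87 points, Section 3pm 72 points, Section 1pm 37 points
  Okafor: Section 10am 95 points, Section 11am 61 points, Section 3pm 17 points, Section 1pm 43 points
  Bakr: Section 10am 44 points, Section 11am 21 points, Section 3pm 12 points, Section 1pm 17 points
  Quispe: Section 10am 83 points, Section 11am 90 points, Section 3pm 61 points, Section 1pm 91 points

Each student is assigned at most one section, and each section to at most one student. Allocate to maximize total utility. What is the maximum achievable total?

This is a one-to-one assignment (maximum-weight bipartite matching).
Optimal: Varga→Section 11am (87 points), Okafor→Section 10am (95 points), Bakr→Section 3pm (12 points), Quispe→Section 1pm (91 points) — total 87+95+12+91 = 285 points.
Column-greedy (each section in turn goes to its best remaining student) gives 274 points, worse by 11.
Next-best assignment: Varga→Section 3pm, Okafor→Section 10am, Bakr→Section 11am, Quispe→Section 1pm = 279 points.
Swapping Bakr↔Varga (Bakr→Section 11am 21 points, Varga→Section 3pm 72 points) loses 6.

Max total: 285 points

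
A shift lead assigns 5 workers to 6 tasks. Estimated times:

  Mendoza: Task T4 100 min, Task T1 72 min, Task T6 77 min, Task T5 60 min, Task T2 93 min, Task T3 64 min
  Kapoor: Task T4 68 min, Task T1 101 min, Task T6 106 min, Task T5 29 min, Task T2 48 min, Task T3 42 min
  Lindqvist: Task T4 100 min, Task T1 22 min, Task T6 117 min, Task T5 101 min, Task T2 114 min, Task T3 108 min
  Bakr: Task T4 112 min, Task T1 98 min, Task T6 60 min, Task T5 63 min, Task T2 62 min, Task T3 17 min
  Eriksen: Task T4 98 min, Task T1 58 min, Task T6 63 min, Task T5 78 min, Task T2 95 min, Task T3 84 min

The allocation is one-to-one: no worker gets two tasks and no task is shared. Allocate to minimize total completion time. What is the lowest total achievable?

Minimum total: 210 min

Treat this as an assignment problem: match each worker to one task.
Optimal: Mendoza→Task T5 (60 min), Kapoor→Task T2 (48 min), Lindqvist→Task T1 (22 min), Bakr→Task T3 (17 min), Eriksen→Task T6 (63 min) — total 60+48+22+17+63 = 210 min.
Row-greedy (each worker in turn takes its cheapest remaining task) gives 279 min, worse by 69.
Next-best assignment: Mendoza→Task T2, Kapoor→Task T5, Lindqvist→Task T1, Bakr→Task T3, Eriksen→Task T6 = 224 min.
Checked against all permutations: 210 min is optimal.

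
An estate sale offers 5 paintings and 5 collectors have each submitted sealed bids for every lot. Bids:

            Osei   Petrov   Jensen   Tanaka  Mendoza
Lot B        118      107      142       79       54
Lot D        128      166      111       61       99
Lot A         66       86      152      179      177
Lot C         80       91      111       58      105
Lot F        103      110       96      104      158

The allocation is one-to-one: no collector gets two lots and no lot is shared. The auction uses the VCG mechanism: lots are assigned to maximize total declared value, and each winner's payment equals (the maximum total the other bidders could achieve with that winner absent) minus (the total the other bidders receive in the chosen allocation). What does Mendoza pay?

Mendoza pays $16.

Efficient allocation: Osei→Lot B ($118), Petrov→Lot D ($166), Jensen→Lot C ($111), Tanaka→Lot A ($179), Mendoza→Lot F ($158); total welfare W = $732.
Mendoza receives Lot F at value $158, so the others get W − 158 = $574.
Without Mendoza: best allocation of the remaining 4 bidders over all 5 lots is Osei→Lot F ($103), Petrov→Lot D ($166), Jensen→Lot B ($142), Tanaka→Lot A ($179), total $590.
VCG payment = (others' best without Mendoza) − (others' welfare with Mendoza) = 590 − 574 = $16.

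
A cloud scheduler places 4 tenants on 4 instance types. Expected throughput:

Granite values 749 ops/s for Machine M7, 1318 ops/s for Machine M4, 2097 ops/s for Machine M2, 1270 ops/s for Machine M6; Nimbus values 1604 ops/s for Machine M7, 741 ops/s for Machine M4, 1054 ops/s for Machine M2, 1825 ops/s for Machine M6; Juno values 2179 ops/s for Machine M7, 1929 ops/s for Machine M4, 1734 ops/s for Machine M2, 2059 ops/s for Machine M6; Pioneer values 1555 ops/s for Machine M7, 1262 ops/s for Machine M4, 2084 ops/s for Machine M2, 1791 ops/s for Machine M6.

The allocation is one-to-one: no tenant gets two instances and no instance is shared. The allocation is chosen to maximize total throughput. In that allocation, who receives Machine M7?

Nimbus receives Machine M7.

Optimal: Granite→Machine M2 (2097 ops/s), Nimbus→Machine M7 (1604 ops/s), Juno→Machine M4 (1929 ops/s), Pioneer→Machine M6 (1791 ops/s) — total 2097+1604+1929+1791 = 7421 ops/s.
Row-greedy (each tenant in turn takes its best remaining instance) gives 7363 ops/s, worse by 58.
Next-best assignment: Granite→Machine M4, Nimbus→Machine M6, Juno→Machine M7, Pioneer→Machine M2 = 7406 ops/s.
Swapping Nimbus↔Pioneer (Nimbus→Machine M6 1825 ops/s, Pioneer→Machine M7 1555 ops/s) loses 15.
Nimbus's own top instance is Machine M6 (1825 ops/s), but forcing Nimbus→Machine M6 and reassigning the rest optimally gives only 7406 ops/s — worse by 15.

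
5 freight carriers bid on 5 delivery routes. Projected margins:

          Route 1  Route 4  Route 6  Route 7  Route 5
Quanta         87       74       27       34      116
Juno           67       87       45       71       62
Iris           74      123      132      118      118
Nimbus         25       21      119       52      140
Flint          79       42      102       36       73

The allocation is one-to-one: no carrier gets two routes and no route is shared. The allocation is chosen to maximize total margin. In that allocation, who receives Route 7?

Iris receives Route 7.

Optimal: Quanta→Route 1 ($87k), Juno→Route 4 ($87k), Iris→Route 7 ($118k), Nimbus→Route 5 ($140k), Flint→Route 6 ($102k) — total 87+87+118+140+102 = $534k.
Column-greedy (each route in turn goes to its best remaining carrier) gives $473k, worse by 61.
Iris's own top route is Route 6 ($132k), but forcing Iris→Route 6 and reassigning the rest optimally gives only $496k — worse by 38.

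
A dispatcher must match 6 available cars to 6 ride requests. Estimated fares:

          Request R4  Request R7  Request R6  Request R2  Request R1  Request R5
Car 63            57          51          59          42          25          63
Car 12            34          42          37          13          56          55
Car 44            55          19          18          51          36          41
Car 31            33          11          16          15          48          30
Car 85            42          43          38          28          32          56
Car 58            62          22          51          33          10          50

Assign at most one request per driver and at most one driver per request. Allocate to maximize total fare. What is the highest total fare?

Maximum total: $318

This is the linear assignment problem.
Optimal: Car 63→Request R6 ($59), Car 12→Request R7 ($42), Car 44→Request R2 ($51), Car 31→Request R1 ($48), Car 85→Request R5 ($56), Car 58→Request R4 ($62) — total 59+42+51+48+56+62 = $318.
Max-entry greedy (repeatedly take the single best remaining cell) gives $291, worse by 27.
Checked against all permutations: $318 is optimal.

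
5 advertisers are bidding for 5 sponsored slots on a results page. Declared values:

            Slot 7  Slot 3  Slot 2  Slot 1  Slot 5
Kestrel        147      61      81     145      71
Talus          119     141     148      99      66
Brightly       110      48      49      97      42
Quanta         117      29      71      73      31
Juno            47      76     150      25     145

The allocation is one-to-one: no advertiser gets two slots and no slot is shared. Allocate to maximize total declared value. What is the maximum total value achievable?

Optimal: Kestrel→Slot 1 ($145), Talus→Slot 3 ($141), Brightly→Slot 7 ($110), Quanta→Slot 2 ($71), Juno→Slot 5 ($145) — total 145+141+110+71+145 = $612.
Column-greedy (each slot in turn goes to its best remaining advertiser) gives $566, worse by 46.

Maximum total: $612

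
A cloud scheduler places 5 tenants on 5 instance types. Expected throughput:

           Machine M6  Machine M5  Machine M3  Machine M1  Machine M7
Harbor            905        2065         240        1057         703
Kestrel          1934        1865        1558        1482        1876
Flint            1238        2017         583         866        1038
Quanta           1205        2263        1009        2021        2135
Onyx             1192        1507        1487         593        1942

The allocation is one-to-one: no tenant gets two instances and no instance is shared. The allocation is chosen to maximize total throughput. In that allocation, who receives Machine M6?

Optimal: Harbor→Machine M5 (2065 ops/s), Kestrel→Machine M3 (1558 ops/s), Flint→Machine M6 (1238 ops/s), Quanta→Machine M1 (2021 ops/s), Onyx→Machine M7 (1942 ops/s) — total 2065+1558+1238+2021+1942 = 8824 ops/s.
Column-greedy (each instance in turn goes to its best remaining tenant) gives 7779 ops/s, worse by 1045.
Next-best assignment: Harbor→Machine M5, Kestrel→Machine M7, Flint→Machine M6, Quanta→Machine M1, Onyx→Machine M3 = 8687 ops/s.
Swapping Flint↔Quanta (Flint→Machine M1 866 ops/s, Quanta→Machine M6 1205 ops/s) loses 1188.
Flint's own top instance is Machine M5 (2017 ops/s), but forcing Flint→Machine M5 and reassigning the rest optimally gives only 8630 ops/s — worse by 194.

Flint receives Machine M6.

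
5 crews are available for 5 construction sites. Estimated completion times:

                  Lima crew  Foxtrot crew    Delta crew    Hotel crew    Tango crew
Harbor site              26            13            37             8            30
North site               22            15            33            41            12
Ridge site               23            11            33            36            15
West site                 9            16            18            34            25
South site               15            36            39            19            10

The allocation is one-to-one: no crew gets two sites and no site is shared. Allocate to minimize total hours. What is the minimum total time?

Min total: 64 hours

Optimal: Lima crew→South site (15 hours), Foxtrot crew→Ridge site (11 hours), Delta crew→West site (18 hours), Hotel crew→Harbor site (8 hours), Tango crew→North site (12 hours) — total 15+11+18+8+12 = 64 hours.
Column-greedy (each site in turn goes to its cheapest remaining crew) gives 79 hours, worse by 15.
Next-best assignment: Lima crew→North site, Foxtrot crew→Ridge site, Delta crew→West site, Hotel crew→Harbor site, Tango crew→South site = 69 hours.
Every other assignment is strictly worse.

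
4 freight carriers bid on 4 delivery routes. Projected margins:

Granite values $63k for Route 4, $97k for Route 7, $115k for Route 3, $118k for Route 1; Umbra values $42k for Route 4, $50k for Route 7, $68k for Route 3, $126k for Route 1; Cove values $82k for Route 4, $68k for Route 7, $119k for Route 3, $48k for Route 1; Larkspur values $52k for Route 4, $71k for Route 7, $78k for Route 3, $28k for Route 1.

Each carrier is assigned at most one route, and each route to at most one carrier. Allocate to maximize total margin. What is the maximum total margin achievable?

Optimal: Granite→Route 7 ($97k), Umbra→Route 1 ($126k), Cove→Route 3 ($119k), Larkspur→Route 4 ($52k) — total 97+126+119+52 = $394k.
Column-greedy (each route in turn goes to its best remaining carrier) gives $383k, worse by 11.

Max total: $394k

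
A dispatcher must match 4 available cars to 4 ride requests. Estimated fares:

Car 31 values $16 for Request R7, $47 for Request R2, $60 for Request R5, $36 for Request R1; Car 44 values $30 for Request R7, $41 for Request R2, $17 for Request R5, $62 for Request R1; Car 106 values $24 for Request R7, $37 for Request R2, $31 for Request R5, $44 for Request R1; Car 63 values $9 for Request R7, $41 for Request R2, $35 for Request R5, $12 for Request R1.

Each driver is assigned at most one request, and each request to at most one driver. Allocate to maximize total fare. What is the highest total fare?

Maximum total: $187

Optimal: Car 31→Request R5 ($60), Car 44→Request R1 ($62), Car 106→Request R7 ($24), Car 63→Request R2 ($41) — total 60+62+24+41 = $187.
Column-greedy (each request in turn goes to its best remaining driver) gives $156, worse by 31.
Next-best assignment: Car 31→Request R5, Car 44→Request R7, Car 106→Request R1, Car 63→Request R2 = $175.
No other one-to-one assignment exceeds $187.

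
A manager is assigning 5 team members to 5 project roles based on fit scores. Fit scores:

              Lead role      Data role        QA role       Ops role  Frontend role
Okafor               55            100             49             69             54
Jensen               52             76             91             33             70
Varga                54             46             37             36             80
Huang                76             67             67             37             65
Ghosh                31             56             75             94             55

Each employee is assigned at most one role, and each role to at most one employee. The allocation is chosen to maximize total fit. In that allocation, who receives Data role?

Optimal: Okafor→Data role (100 pts), Jensen→QA role (91 pts), Varga→Frontend role (80 pts), Huang→Lead role (76 pts), Ghosh→Ops role (94 pts) — total 100+91+80+76+94 = 441 pts.
Swapping Jensen↔Huang (Jensen→Lead role 52 pts, Huang→QA role 67 pts) loses 48.
Every other assignment is strictly worse.

Okafor receives Data role.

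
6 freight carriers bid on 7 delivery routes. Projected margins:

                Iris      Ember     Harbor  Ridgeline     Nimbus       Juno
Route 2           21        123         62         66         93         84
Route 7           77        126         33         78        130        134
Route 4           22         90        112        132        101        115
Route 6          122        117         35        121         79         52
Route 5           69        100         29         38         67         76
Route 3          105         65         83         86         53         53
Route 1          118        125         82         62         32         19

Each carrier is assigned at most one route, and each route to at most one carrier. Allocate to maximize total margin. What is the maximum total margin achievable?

Optimal: Iris→Route 3 ($105k), Ember→Route 1 ($125k), Harbor→Route 4 ($112k), Ridgeline→Route 6 ($121k), Nimbus→Route 2 ($93k), Juno→Route 7 ($134k) — total 105+125+112+121+93+134 = $690k.
Row-greedy (each carrier in turn takes its best remaining route) gives $615k, worse by 75.
No other one-to-one assignment exceeds $690k.

Maximum total: $690k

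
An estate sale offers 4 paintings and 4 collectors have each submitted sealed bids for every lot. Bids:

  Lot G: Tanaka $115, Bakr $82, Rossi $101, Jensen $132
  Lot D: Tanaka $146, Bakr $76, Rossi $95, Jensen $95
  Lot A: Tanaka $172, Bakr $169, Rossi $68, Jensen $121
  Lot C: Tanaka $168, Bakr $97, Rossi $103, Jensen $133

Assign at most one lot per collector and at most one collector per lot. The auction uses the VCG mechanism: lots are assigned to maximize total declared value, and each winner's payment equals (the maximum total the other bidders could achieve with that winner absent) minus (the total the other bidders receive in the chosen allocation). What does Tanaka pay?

Efficient allocation: Tanaka→Lot C ($168), Bakr→Lot A ($169), Rossi→Lot D ($95), Jensen→Lot G ($132); total welfare W = $564.
Tanaka receives Lot C at value $168, so the others get W − 168 = $396.
Without Tanaka: best allocation of the remaining 3 bidders over all 4 lots is Bakr→Lot A ($169), Rossi→Lot C ($103), Jensen→Lot G ($132), total $404.
VCG payment = (others' best without Tanaka) − (others' welfare with Tanaka) = 404 − 396 = $8.

Tanaka pays $8.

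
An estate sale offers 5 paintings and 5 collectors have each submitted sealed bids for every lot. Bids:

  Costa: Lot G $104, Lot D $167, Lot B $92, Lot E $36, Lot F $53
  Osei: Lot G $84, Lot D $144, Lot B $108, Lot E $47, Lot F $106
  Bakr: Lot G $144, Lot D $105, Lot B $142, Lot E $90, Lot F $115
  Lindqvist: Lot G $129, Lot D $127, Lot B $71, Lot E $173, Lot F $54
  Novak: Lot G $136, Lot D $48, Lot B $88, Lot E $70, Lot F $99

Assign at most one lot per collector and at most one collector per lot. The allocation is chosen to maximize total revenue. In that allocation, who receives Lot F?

Osei receives Lot F.

Optimal: Costa→Lot D ($167), Osei→Lot F ($106), Bakr→Lot B ($142), Lindqvist→Lot E ($173), Novak→Lot G ($136) — total 167+106+142+173+136 = $724.
Column-greedy (each lot in turn goes to its best remaining collector) gives $691, worse by 33.
Next-best assignment: Costa→Lot D, Osei→Lot B, Bakr→Lot F, Lindqvist→Lot E, Novak→Lot G = $699.
Every other assignment is strictly worse.
Osei's own top lot is Lot D ($144), but forcing Osei→Lot D and reassigning the rest optimally gives only $662 — worse by 62.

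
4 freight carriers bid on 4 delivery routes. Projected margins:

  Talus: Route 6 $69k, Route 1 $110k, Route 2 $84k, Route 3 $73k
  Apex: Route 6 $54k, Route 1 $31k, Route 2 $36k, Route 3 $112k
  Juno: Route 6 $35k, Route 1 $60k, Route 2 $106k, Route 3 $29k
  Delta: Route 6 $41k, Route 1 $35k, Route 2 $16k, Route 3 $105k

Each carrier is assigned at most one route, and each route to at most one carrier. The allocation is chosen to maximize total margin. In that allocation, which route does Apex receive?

This is the linear assignment problem.
Optimal: Talus→Route 1 ($110k), Apex→Route 6 ($54k), Juno→Route 2 ($106k), Delta→Route 3 ($105k) — total 110+54+106+105 = $375k.
Max-entry greedy (repeatedly take the single best remaining cell) gives $369k, worse by 6.
Next-best assignment: Talus→Route 1, Apex→Route 3, Juno→Route 2, Delta→Route 6 = $369k.
Apex's own top route is Route 3 ($112k), but forcing Apex→Route 3 and reassigning the rest optimally gives only $369k — worse by 6.

Apex receives Route 6.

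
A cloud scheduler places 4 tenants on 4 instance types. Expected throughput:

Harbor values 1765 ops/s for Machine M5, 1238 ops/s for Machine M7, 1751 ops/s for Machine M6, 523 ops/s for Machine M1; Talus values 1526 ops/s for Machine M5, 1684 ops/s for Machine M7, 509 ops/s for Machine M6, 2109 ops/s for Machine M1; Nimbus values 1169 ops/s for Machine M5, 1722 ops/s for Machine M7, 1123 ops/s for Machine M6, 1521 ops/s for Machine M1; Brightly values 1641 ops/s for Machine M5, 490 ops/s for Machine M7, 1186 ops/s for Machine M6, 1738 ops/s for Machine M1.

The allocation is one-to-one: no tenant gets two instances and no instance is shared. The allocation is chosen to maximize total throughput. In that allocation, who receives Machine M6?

Optimal: Harbor→Machine M6 (1751 ops/s), Talus→Machine M1 (2109 ops/s), Nimbus→Machine M7 (1722 ops/s), Brightly→Machine M5 (1641 ops/s) — total 1751+2109+1722+1641 = 7223 ops/s.
Row-greedy (each tenant in turn takes its best remaining instance) gives 6782 ops/s, worse by 441.
Swapping Nimbus↔Brightly (Nimbus→Machine M5 1169 ops/s, Brightly→Machine M7 490 ops/s) loses 1704.
Harbor's own top instance is Machine M5 (1765 ops/s), but forcing Harbor→Machine M5 and reassigning the rest optimally gives only 6782 ops/s — worse by 441.

Harbor receives Machine M6.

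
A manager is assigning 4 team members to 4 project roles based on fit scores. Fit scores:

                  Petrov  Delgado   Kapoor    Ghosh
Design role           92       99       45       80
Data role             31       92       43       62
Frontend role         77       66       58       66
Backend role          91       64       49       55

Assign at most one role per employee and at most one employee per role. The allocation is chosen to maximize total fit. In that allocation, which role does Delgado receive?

Delgado receives Data role.

Treat this as an assignment problem: match each employee to one role.
Optimal: Petrov→Backend role (91 pts), Delgado→Data role (92 pts), Kapoor→Frontend role (58 pts), Ghosh→Design role (80 pts) — total 91+92+58+80 = 321 pts.
Max-entry greedy (repeatedly take the single best remaining cell) gives 299 pts, worse by 22.
Swapping Delgado↔Petrov (Delgado→Backend role 64 pts, Petrov→Data role 31 pts) loses 88.
Every other assignment is strictly worse.
Delgado's own top role is Design role (99 pts), but forcing Delgado→Design role and reassigning the rest optimally gives only 310 pts — worse by 11.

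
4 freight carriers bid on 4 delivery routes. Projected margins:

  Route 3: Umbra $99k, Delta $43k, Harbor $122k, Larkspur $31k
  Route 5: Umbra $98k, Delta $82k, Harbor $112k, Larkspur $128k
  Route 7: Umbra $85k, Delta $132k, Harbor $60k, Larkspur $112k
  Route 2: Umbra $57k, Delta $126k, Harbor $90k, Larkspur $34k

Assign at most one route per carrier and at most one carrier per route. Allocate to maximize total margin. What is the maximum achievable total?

Maximum total: $461k

This is a one-to-one assignment (maximum-weight bipartite matching).
Optimal: Umbra→Route 7 ($85k), Delta→Route 2 ($126k), Harbor→Route 3 ($122k), Larkspur→Route 5 ($128k) — total 85+126+122+128 = $461k.
Column-greedy (each route in turn goes to its best remaining carrier) gives $439k, worse by 22.
Next-best assignment: Umbra→Route 5, Delta→Route 2, Harbor→Route 3, Larkspur→Route 7 = $458k.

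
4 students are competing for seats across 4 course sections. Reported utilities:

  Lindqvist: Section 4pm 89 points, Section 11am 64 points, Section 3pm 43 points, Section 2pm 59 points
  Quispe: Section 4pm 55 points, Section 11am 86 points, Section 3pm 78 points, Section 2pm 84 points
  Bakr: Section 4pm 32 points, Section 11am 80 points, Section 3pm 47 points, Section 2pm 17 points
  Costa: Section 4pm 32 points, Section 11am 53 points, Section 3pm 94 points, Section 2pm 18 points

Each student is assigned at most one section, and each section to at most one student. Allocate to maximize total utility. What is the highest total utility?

This is the linear assignment problem.
Optimal: Lindqvist→Section 4pm (89 points), Quispe→Section 2pm (84 points), Bakr→Section 11am (80 points), Costa→Section 3pm (94 points) — total 89+84+80+94 = 347 points.
Row-greedy (each student in turn takes its best remaining section) gives 240 points, worse by 107.

Maximum total: 347 points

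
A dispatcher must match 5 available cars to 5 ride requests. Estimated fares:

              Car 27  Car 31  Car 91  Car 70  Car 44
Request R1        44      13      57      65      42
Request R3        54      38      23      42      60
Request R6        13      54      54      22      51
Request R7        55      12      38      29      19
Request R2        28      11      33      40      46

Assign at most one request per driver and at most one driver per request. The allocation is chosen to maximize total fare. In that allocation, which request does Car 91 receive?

Treat this as an assignment problem: match each driver to one request.
Optimal: Car 27→Request R7 ($55), Car 31→Request R6 ($54), Car 91→Request R2 ($33), Car 70→Request R1 ($65), Car 44→Request R3 ($60) — total 55+54+33+65+60 = $267.
Row-greedy (each driver in turn takes its best remaining request) gives $254, worse by 13.
Car 91's own top request is Request R1 ($57), but forcing Car 91→Request R1 and reassigning the rest optimally gives only $266 — worse by 1.

Car 91 receives Request R2.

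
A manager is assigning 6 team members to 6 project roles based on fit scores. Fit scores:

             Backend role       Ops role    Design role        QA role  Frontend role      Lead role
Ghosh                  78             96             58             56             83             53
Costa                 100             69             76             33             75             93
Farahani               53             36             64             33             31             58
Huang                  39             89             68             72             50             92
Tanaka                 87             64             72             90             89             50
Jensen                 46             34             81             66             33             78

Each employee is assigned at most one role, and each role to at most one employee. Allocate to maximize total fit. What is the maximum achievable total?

Optimal: Ghosh→Ops role (96 pts), Costa→Backend role (100 pts), Farahani→Design role (64 pts), Huang→Lead role (92 pts), Tanaka→Frontend role (89 pts), Jensen→QA role (66 pts) — total 96+100+64+92+89+66 = 507 pts.

Maximum total: 507 pts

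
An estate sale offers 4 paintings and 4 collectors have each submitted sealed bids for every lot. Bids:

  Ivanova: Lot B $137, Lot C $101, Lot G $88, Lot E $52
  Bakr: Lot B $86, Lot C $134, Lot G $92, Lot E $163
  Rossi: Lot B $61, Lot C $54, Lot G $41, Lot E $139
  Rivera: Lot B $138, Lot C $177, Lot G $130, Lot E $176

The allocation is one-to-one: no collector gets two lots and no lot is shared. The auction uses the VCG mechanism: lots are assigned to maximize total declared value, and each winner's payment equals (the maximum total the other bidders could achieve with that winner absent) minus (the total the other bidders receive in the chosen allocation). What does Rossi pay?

Rossi pays $71.

Efficient allocation: Ivanova→Lot B ($137), Bakr→Lot G ($92), Rossi→Lot E ($139), Rivera→Lot C ($177); total welfare W = $545.
Rossi receives Lot E at value $139, so the others get W − 139 = $406.
Without Rossi: best allocation of the remaining 3 bidders over all 4 lots is Ivanova→Lot B ($137), Bakr→Lot E ($163), Rivera→Lot C ($177), total $477.
VCG payment = (others' best without Rossi) − (others' welfare with Rossi) = 477 − 406 = $71.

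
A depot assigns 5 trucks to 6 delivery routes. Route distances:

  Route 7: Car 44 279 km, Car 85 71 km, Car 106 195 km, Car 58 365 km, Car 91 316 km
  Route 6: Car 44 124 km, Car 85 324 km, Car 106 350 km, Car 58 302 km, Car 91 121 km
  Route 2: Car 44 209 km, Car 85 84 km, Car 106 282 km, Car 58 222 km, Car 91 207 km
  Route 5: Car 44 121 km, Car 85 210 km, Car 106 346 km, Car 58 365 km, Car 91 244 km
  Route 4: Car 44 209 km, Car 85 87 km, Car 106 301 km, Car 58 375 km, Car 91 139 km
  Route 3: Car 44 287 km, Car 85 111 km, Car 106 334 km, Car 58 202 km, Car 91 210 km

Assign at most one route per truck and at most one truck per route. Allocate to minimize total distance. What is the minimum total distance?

Minimum total: 723 km

Optimal: Car 44→Route 5 (121 km), Car 85→Route 2 (84 km), Car 106→Route 7 (195 km), Car 58→Route 3 (202 km), Car 91→Route 6 (121 km) — total 121+84+195+202+121 = 723 km.
Min-entry greedy (repeatedly take the single cheapest remaining cell) gives 797 km, worse by 74.
Checked against all permutations: 723 km is optimal.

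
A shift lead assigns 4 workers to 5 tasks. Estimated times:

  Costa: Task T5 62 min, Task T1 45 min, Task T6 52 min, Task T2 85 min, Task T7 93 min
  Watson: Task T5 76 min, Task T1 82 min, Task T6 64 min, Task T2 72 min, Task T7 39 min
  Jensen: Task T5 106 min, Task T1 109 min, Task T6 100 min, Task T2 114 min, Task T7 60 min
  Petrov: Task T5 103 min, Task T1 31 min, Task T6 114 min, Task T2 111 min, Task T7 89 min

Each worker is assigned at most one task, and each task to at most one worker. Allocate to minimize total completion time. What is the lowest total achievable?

Min total: 215 min

Optimal: Costa→Task T6 (52 min), Watson→Task T2 (72 min), Jensen→Task T7 (60 min), Petrov→Task T1 (31 min) — total 52+72+60+31 = 215 min.
Row-greedy (each worker in turn takes its cheapest remaining task) gives 287 min, worse by 72.
Swapping Petrov↔Costa (Petrov→Task T6 114 min, Costa→Task T1 45 min) adds 76.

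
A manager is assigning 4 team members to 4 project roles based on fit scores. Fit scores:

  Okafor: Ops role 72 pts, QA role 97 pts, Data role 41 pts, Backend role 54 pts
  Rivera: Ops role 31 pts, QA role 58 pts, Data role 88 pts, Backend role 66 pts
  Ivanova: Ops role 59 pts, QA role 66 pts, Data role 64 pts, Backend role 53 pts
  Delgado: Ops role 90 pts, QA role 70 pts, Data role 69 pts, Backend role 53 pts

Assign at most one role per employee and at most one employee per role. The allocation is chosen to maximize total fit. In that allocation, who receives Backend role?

Optimal: Okafor→QA role (97 pts), Rivera→Data role (88 pts), Ivanova→Backend role (53 pts), Delgado→Ops role (90 pts) — total 97+88+53+90 = 328 pts.
Row-greedy (each employee in turn takes its best remaining role) gives 297 pts, worse by 31.
Swapping Delgado↔Okafor (Delgado→QA role 70 pts, Okafor→Ops role 72 pts) loses 45.
Ivanova's own top role is QA role (66 pts), but forcing Ivanova→QA role and reassigning the rest optimally gives only 298 pts — worse by 30.

Ivanova receives Backend role.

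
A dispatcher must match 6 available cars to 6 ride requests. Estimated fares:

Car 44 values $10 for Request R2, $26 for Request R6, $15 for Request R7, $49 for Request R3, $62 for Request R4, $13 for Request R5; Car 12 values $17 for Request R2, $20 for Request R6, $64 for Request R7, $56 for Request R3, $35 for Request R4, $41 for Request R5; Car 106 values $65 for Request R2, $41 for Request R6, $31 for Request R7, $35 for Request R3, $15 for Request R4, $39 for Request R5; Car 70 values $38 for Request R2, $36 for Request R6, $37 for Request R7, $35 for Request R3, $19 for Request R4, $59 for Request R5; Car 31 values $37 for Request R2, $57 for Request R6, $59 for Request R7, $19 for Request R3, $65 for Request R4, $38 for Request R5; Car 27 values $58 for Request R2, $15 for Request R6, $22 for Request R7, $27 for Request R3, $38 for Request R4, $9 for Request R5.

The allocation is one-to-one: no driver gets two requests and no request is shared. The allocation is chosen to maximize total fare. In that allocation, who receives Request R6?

Treat this as an assignment problem: match each driver to one request.
Optimal: Car 44→Request R3 ($49), Car 12→Request R7 ($64), Car 106→Request R6 ($41), Car 70→Request R5 ($59), Car 31→Request R4 ($65), Car 27→Request R2 ($58) — total 49+64+41+59+65+58 = $336.
Row-greedy (each driver in turn takes its best remaining request) gives $334, worse by 2.
Car 106's own top request is Request R2 ($65), but forcing Car 106→Request R2 and reassigning the rest optimally gives only $334 — worse by 2.

Car 106 receives Request R6.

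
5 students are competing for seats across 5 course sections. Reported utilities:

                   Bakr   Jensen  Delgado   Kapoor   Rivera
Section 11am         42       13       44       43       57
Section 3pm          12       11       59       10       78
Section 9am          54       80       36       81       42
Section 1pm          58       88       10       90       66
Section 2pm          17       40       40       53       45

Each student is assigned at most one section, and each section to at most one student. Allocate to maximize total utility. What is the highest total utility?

This is the linear assignment problem.
Optimal: Bakr→Section 11am (42 points), Jensen→Section 9am (80 points), Delgado→Section 2pm (40 points), Kapoor→Section 1pm (90 points), Rivera→Section 3pm (78 points) — total 42+80+40+90+78 = 330 points.
Row-greedy (each student in turn takes its best remaining section) gives 307 points, worse by 23.

Maximum total: 330 points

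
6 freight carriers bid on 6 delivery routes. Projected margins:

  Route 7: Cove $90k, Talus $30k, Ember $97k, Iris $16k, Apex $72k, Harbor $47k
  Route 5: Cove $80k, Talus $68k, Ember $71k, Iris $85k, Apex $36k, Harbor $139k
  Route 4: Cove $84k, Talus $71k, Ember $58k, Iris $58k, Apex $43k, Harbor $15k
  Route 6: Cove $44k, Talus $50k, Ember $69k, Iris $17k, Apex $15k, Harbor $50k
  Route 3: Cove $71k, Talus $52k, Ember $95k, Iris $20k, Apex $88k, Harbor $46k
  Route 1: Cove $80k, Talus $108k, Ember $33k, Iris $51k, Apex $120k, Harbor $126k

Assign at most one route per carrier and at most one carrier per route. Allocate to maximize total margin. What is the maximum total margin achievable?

Max total: $552k

Optimal: Cove→Route 7 ($90k), Talus→Route 6 ($50k), Ember→Route 3 ($95k), Iris→Route 4 ($58k), Apex→Route 1 ($120k), Harbor→Route 5 ($139k) — total 90+50+95+58+120+139 = $552k.
Checked against all permutations: $552k is optimal.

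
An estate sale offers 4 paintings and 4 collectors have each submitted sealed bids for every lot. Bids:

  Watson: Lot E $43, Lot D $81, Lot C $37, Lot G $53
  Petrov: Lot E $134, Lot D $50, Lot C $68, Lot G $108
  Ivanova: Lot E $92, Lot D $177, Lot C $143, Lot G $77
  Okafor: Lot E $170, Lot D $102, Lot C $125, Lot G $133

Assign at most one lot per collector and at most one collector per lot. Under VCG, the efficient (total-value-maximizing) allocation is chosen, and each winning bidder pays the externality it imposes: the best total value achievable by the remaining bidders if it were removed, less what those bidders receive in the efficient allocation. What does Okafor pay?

Efficient allocation: Watson→Lot D ($81), Petrov→Lot G ($108), Ivanova→Lot C ($143), Okafor→Lot E ($170); total welfare W = $502.
Okafor receives Lot E at value $170, so the others get W − 170 = $332.
Without Okafor: best allocation of the remaining 3 bidders over all 4 lots is Watson→Lot G ($53), Petrov→Lot E ($134), Ivanova→Lot D ($177), total $364.
VCG payment = (others' best without Okafor) − (others' welfare with Okafor) = 364 − 332 = $32.

Okafor pays $32.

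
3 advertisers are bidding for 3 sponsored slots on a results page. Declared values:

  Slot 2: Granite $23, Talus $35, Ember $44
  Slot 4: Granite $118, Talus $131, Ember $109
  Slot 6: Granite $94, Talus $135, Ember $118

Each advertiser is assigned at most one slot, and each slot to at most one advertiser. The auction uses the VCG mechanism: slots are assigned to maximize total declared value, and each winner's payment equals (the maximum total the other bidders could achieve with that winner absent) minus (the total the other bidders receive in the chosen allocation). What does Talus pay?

Efficient allocation: Granite→Slot 4 ($118), Talus→Slot 6 ($135), Ember→Slot 2 ($44); total welfare W = $297.
Talus receives Slot 6 at value $135, so the others get W − 135 = $162.
Without Talus: best allocation of the remaining 2 bidders over all 3 slots is Granite→Slot 4 ($118), Ember→Slot 6 ($118), total $236.
VCG payment = (others' best without Talus) − (others' welfare with Talus) = 236 − 162 = $74.

Talus pays $74.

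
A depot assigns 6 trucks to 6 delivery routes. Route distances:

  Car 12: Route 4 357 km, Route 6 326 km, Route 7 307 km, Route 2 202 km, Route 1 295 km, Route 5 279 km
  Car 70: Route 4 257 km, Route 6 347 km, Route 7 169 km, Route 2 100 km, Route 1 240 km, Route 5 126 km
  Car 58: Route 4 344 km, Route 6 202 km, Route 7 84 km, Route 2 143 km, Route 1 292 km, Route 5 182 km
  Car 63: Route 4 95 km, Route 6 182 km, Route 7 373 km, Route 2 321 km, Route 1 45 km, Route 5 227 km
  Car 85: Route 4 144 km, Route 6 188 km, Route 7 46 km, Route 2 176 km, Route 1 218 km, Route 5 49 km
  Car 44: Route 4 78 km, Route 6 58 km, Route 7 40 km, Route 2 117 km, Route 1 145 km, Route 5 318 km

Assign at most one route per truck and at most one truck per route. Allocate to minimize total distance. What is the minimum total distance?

Min total: 659 km

This is the linear assignment problem.
Optimal: Car 12→Route 2 (202 km), Car 70→Route 5 (126 km), Car 58→Route 7 (84 km), Car 63→Route 1 (45 km), Car 85→Route 4 (144 km), Car 44→Route 6 (58 km) — total 202+126+84+45+144+58 = 659 km.
Min-entry greedy (repeatedly take the single cheapest remaining cell) gives 793 km, worse by 134.
Swapping Car 70↔Car 85 (Car 70→Route 4 257 km, Car 85→Route 5 49 km) adds 36.
Every other assignment is strictly worse.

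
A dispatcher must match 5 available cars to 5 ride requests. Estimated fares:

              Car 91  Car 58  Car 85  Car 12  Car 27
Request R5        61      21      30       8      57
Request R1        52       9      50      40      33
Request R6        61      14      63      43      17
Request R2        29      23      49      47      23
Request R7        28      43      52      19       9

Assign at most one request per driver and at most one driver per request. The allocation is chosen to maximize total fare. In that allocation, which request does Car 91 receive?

This is a one-to-one assignment (maximum-weight bipartite matching).
Optimal: Car 91→Request R1 ($52), Car 58→Request R7 ($43), Car 85→Request R6 ($63), Car 12→Request R2 ($47), Car 27→Request R5 ($57) — total 52+43+63+47+57 = $262.
Row-greedy (each driver in turn takes its best remaining request) gives $247, worse by 15.
Next-best assignment: Car 91→Request R6, Car 58→Request R7, Car 85→Request R1, Car 12→Request R2, Car 27→Request R5 = $258.
Car 91's own top request is Request R5 ($61), but forcing Car 91→Request R5 and reassigning the rest optimally gives only $247 — worse by 15.

Car 91 receives Request R1.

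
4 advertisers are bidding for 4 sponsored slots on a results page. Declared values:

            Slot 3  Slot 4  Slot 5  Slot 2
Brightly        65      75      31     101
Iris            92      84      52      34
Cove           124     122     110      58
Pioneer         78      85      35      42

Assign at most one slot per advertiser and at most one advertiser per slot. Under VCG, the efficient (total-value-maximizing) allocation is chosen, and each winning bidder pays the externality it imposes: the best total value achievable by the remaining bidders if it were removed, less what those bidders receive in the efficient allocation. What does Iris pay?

Efficient allocation: Brightly→Slot 2 ($101), Iris→Slot 3 ($92), Cove→Slot 5 ($110), Pioneer→Slot 4 ($85); total welfare W = $388.
Iris receives Slot 3 at value $92, so the others get W − 92 = $296.
Without Iris: best allocation of the remaining 3 bidders over all 4 slots is Brightly→Slot 2 ($101), Cove→Slot 3 ($124), Pioneer→Slot 4 ($85), total $310.
VCG payment = (others' best without Iris) − (others' welfare with Iris) = 310 − 296 = $14.

Iris pays $14.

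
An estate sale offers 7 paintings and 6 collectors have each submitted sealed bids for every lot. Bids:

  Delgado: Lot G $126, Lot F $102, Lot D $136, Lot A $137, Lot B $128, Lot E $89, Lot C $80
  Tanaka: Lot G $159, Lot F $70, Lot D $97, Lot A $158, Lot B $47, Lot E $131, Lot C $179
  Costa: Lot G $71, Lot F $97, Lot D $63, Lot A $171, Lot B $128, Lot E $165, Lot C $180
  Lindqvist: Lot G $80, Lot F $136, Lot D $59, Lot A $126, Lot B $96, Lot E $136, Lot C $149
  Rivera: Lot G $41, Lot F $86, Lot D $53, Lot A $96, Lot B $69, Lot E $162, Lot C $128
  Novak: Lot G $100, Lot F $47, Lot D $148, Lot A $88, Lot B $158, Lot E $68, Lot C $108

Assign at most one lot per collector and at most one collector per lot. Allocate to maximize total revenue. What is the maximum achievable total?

Maximum total: $942

This is the linear assignment problem.
Optimal: Delgado→Lot D ($136), Tanaka→Lot C ($179), Costa→Lot A ($171), Lindqvist→Lot F ($136), Rivera→Lot E ($162), Novak→Lot B ($158) — total 136+179+171+136+162+158 = $942.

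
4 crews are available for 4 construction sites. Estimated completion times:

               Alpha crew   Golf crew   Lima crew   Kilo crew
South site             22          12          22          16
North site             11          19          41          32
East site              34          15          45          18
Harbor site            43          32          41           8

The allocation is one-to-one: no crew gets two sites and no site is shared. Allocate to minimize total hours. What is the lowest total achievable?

Minimum total: 56 hours

This is the linear assignment problem.
Optimal: Alpha crew→North site (11 hours), Golf crew→East site (15 hours), Lima crew→South site (22 hours), Kilo crew→Harbor site (8 hours) — total 11+15+22+8 = 56 hours.
Row-greedy (each crew in turn takes its cheapest remaining site) gives 82 hours, worse by 26.
Swapping Lima crew↔Golf crew (Lima crew→East site 45 hours, Golf crew→South site 12 hours) adds 20.
No other one-to-one assignment undercuts 56 hours.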